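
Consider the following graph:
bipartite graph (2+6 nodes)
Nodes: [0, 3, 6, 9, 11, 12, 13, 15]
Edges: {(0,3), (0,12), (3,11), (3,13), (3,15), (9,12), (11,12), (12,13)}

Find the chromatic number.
Clique number ω(G) = 2 (lower bound: χ ≥ ω).
The graph is bipartite (no odd cycle), so 2 colors suffice: χ(G) = 2.
A valid 2-coloring: color 1: [3, 6, 12]; color 2: [0, 9, 11, 13, 15].

χ(G) = 2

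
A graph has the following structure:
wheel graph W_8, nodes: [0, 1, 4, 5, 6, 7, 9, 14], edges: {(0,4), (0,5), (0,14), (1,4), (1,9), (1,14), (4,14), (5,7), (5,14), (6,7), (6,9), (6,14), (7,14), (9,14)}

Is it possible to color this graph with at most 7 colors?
Yes, G is 7-colorable

A valid 7-coloring: color 1: [14]; color 2: [4, 7, 9]; color 3: [1, 5, 6]; color 4: [0].
(χ(G) = 4 ≤ 7.)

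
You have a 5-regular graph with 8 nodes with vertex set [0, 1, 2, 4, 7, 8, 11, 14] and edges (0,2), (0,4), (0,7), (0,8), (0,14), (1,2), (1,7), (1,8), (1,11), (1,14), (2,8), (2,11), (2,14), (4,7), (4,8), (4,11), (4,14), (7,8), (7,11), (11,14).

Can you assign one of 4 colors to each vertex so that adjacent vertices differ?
Yes, G is 4-colorable

A valid 4-coloring: color 1: [1, 4]; color 2: [2, 7]; color 3: [8, 14]; color 4: [0, 11].
(χ(G) = 4 ≤ 4.)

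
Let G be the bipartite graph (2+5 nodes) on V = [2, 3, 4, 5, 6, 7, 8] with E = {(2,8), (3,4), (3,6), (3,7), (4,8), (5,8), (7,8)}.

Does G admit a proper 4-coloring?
A valid 4-coloring: color 1: [3, 8]; color 2: [2, 4, 5, 6, 7].
(χ(G) = 2 ≤ 4.)

Yes, G is 4-colorable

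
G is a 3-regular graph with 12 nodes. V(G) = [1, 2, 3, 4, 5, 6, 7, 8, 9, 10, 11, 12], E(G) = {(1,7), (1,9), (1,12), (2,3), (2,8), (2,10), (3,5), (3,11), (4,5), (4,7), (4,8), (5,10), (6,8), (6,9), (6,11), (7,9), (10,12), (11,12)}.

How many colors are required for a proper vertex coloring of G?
χ(G) = 3

Clique number ω(G) = 3 (lower bound: χ ≥ ω).
The clique on [1, 7, 9] has size 3, forcing χ ≥ 3, and the coloring below uses 3 colors, so χ(G) = 3.
A valid 3-coloring: color 1: [1, 3, 4, 6, 10]; color 2: [5, 8, 9, 12]; color 3: [2, 7, 11].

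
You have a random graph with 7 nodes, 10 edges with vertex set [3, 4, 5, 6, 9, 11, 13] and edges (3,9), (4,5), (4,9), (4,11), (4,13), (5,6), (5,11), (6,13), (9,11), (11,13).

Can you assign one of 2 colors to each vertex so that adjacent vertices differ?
No, G is not 2-colorable

The clique on vertices [4, 9, 11] has size 3 > 2, so it alone needs 3 colors.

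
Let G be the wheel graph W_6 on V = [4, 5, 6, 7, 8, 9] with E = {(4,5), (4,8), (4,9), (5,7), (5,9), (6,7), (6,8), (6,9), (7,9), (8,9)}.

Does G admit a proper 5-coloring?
A valid 5-coloring: color 1: [9]; color 2: [4, 7]; color 3: [5, 6]; color 4: [8].
(χ(G) = 4 ≤ 5.)

Yes, G is 5-colorable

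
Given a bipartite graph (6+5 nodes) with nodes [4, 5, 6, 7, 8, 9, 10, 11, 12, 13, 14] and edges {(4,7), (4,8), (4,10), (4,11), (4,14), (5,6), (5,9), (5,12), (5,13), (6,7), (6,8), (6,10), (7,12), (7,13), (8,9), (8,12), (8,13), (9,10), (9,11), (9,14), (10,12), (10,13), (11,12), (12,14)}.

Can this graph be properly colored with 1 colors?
Edge (4,7) forces its endpoints to differ, so 1 color is not enough.

No, G is not 1-colorable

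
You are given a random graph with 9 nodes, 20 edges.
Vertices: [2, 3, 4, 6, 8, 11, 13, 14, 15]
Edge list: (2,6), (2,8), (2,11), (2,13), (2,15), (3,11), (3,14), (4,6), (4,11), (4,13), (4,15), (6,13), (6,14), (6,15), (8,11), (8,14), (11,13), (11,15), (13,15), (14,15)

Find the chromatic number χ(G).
Clique number ω(G) = 4 (lower bound: χ ≥ ω).
The clique on [2, 11, 13, 15] has size 4, forcing χ ≥ 4, and the coloring below uses 4 colors, so χ(G) = 4.
A valid 4-coloring: color 1: [6, 11]; color 2: [3, 8, 15]; color 3: [13, 14]; color 4: [2, 4].

χ(G) = 4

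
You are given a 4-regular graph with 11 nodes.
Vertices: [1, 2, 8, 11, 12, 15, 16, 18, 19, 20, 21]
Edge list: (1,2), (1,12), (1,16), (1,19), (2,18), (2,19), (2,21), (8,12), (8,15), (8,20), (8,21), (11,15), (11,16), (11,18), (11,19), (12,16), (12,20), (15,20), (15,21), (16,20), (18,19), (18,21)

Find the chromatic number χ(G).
χ(G) = 4

Clique number ω(G) = 3 (lower bound: χ ≥ ω).
Suppose a proper 3-coloring c exists. The clique [1, 2, 19] takes 3 distinct colors; by symmetry let c(1) = 1, c(2) = 2, c(19) = 3.
- Vertex 18: neighbors [2, 19] already have colors [2, 3] ⇒ c(18) = 1.
- Vertex 11: neighbors [18, 19] already have colors [1, 3] ⇒ c(11) = 2.
- Vertex 16: neighbors [1, 11] already have colors [1, 2] ⇒ c(16) = 3.
- Vertex 12: neighbors [1, 16] already have colors [1, 3] ⇒ c(12) = 2.
- Vertex 20: neighbors [12, 16] already have colors [2, 3] ⇒ c(20) = 1.
- Vertex 8: neighbors [20, 12] already have colors [1, 2] ⇒ c(8) = 3.
- Vertex 15: neighbors [20, 11, 8] already have colors [1, 2, 3] — all 3 colors blocked. Contradiction.
The forced assignments end in a contradiction, so G has no proper 3-coloring (χ ≥ 4).
The coloring below uses 4 colors, so χ(G) = 4.
A valid 4-coloring: color 1: [12, 15, 18]; color 2: [2, 8, 16]; color 3: [1, 11, 20, 21]; color 4: [19].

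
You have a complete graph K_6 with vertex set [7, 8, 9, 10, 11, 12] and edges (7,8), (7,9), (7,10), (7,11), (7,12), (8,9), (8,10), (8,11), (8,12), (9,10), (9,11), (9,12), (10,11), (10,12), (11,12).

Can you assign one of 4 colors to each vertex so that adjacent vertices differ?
The clique on vertices [7, 8, 9, 10, 11, 12] has size 6 > 4, so it alone needs 6 colors.

No, G is not 4-colorable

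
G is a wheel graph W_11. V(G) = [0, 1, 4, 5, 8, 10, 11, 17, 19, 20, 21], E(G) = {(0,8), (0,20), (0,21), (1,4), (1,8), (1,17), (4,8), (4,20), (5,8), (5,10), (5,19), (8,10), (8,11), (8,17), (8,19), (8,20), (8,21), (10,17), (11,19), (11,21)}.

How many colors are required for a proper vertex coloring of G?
χ(G) = 3

Clique number ω(G) = 3 (lower bound: χ ≥ ω).
The clique on [0, 8, 20] has size 3, forcing χ ≥ 3, and the coloring below uses 3 colors, so χ(G) = 3.
A valid 3-coloring: color 1: [8]; color 2: [1, 10, 19, 20, 21]; color 3: [0, 4, 5, 11, 17].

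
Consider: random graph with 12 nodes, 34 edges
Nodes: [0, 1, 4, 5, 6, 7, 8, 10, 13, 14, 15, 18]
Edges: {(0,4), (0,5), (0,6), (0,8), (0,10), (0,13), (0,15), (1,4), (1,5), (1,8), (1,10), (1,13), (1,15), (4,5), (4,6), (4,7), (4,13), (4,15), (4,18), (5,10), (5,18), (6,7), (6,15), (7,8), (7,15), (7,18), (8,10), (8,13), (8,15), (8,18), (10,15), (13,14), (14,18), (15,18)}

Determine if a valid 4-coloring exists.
Yes, G is 4-colorable

A valid 4-coloring: color 1: [4, 8, 14]; color 2: [5, 13, 15]; color 3: [0, 1, 7]; color 4: [6, 10, 18].
(χ(G) = 4 ≤ 4.)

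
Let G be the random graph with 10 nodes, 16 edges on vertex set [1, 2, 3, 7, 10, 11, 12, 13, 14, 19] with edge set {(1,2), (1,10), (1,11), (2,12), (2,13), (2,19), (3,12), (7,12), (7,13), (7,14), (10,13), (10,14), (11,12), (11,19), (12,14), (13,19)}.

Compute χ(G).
χ(G) = 3

Clique number ω(G) = 3 (lower bound: χ ≥ ω).
The clique on [7, 12, 14] has size 3, forcing χ ≥ 3, and the coloring below uses 3 colors, so χ(G) = 3.
A valid 3-coloring: color 1: [1, 12, 13]; color 2: [2, 3, 11, 14]; color 3: [7, 10, 19].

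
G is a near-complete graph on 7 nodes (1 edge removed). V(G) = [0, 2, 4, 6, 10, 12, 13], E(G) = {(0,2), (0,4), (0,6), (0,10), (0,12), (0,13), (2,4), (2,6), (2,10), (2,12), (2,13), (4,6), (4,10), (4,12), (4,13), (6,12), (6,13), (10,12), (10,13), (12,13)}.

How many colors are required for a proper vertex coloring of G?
χ(G) = 6

Clique number ω(G) = 6 (lower bound: χ ≥ ω).
The clique on [0, 2, 4, 10, 12, 13] has size 6, forcing χ ≥ 6, and the coloring below uses 6 colors, so χ(G) = 6.
A valid 6-coloring: color 1: [12]; color 2: [2]; color 3: [13]; color 4: [4]; color 5: [0]; color 6: [6, 10].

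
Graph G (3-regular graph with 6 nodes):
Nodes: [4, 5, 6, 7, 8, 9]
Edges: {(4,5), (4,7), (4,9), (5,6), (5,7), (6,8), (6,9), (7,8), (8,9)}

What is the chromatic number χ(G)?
Clique number ω(G) = 3 (lower bound: χ ≥ ω).
The clique on [6, 8, 9] has size 3, forcing χ ≥ 3, and the coloring below uses 3 colors, so χ(G) = 3.
A valid 3-coloring: color 1: [4, 6]; color 2: [5, 8]; color 3: [7, 9].

χ(G) = 3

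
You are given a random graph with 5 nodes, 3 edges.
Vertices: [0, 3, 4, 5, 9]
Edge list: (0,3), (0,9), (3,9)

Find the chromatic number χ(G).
χ(G) = 3

Clique number ω(G) = 3 (lower bound: χ ≥ ω).
The clique on [0, 3, 9] has size 3, forcing χ ≥ 3, and the coloring below uses 3 colors, so χ(G) = 3.
A valid 3-coloring: color 1: [4, 5, 9]; color 2: [0]; color 3: [3].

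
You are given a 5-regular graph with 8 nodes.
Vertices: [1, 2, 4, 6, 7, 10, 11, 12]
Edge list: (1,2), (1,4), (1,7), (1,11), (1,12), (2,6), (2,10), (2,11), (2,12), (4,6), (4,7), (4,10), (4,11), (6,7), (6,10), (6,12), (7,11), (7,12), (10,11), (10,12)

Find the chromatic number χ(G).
χ(G) = 4

Clique number ω(G) = 4 (lower bound: χ ≥ ω).
The clique on [1, 4, 7, 11] has size 4, forcing χ ≥ 4, and the coloring below uses 4 colors, so χ(G) = 4.
A valid 4-coloring: color 1: [2, 4]; color 2: [1, 6]; color 3: [7, 10]; color 4: [11, 12].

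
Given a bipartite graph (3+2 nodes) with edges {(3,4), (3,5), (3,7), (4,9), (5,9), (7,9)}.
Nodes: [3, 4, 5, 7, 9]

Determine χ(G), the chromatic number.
χ(G) = 2

Clique number ω(G) = 2 (lower bound: χ ≥ ω).
The graph is bipartite (no odd cycle), so 2 colors suffice: χ(G) = 2.
A valid 2-coloring: color 1: [3, 9]; color 2: [4, 5, 7].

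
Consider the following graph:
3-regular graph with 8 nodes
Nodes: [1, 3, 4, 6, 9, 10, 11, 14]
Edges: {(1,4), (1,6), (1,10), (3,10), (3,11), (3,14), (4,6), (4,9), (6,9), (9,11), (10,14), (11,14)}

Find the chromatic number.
Clique number ω(G) = 3 (lower bound: χ ≥ ω).
The clique on [1, 4, 6] has size 3, forcing χ ≥ 3, and the coloring below uses 3 colors, so χ(G) = 3.
A valid 3-coloring: color 1: [6, 10, 11]; color 2: [1, 9, 14]; color 3: [3, 4].

χ(G) = 3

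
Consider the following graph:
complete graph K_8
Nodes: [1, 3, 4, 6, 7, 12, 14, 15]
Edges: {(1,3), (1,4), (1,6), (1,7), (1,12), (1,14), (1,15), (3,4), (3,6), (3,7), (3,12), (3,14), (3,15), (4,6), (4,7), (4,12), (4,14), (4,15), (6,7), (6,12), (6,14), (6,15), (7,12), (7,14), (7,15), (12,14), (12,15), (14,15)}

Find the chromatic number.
Clique number ω(G) = 8 (lower bound: χ ≥ ω).
The clique on [1, 3, 4, 6, 7, 12, 14, 15] has size 8, forcing χ ≥ 8, and the coloring below uses 8 colors, so χ(G) = 8.
A valid 8-coloring: color 1: [7]; color 2: [3]; color 3: [15]; color 4: [6]; color 5: [12]; color 6: [1]; color 7: [14]; color 8: [4].

χ(G) = 8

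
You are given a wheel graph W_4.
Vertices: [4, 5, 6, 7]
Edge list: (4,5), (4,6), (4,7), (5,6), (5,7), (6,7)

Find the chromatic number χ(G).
Clique number ω(G) = 4 (lower bound: χ ≥ ω).
The clique on [4, 5, 6, 7] has size 4, forcing χ ≥ 4, and the coloring below uses 4 colors, so χ(G) = 4.
A valid 4-coloring: color 1: [5]; color 2: [6]; color 3: [7]; color 4: [4].

χ(G) = 4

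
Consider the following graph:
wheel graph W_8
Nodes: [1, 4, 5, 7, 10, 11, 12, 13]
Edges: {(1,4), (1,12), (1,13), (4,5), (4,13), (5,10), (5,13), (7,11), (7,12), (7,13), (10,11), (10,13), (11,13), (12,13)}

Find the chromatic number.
Clique number ω(G) = 3 (lower bound: χ ≥ ω).
Odd cycle [4, 1, 12, 7, 11, 10, 5] needs 3 colors (χ ≥ 3).
Vertex 13 is adjacent to every vertex of [1, 4, 5, 7, 10, 11, 12], which already need 3 colors among themselves, so 13 needs a new color (χ ≥ 4).
The coloring below uses 4 colors, so χ(G) = 4.
A valid 4-coloring: color 1: [13]; color 2: [4, 10, 12]; color 3: [1, 5, 7]; color 4: [11].

χ(G) = 4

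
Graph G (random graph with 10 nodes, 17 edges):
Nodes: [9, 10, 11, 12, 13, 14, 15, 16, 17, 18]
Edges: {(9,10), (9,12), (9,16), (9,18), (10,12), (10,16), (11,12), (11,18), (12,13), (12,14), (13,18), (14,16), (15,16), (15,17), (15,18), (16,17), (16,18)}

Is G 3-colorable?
A valid 3-coloring: color 1: [12, 16]; color 2: [10, 14, 17, 18]; color 3: [9, 11, 13, 15].
(χ(G) = 3 ≤ 3.)

Yes, G is 3-colorable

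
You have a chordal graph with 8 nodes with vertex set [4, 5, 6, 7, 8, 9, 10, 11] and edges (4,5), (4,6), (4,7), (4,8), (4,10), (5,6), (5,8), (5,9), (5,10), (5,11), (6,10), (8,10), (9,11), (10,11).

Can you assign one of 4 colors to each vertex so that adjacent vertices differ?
A valid 4-coloring: color 1: [5, 7]; color 2: [4, 11]; color 3: [9, 10]; color 4: [6, 8].
(χ(G) = 4 ≤ 4.)

Yes, G is 4-colorable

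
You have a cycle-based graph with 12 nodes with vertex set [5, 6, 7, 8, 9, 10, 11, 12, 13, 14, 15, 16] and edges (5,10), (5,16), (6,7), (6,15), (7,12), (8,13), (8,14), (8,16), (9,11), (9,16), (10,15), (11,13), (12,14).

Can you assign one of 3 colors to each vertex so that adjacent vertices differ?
A valid 3-coloring: color 1: [6, 10, 11, 12, 16]; color 2: [5, 7, 8, 9, 15]; color 3: [13, 14].
(χ(G) = 3 ≤ 3.)

Yes, G is 3-colorable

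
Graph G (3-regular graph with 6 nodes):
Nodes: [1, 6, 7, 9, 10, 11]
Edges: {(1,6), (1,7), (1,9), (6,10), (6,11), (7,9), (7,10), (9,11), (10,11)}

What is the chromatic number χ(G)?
χ(G) = 3

Clique number ω(G) = 3 (lower bound: χ ≥ ω).
The clique on [1, 7, 9] has size 3, forcing χ ≥ 3, and the coloring below uses 3 colors, so χ(G) = 3.
A valid 3-coloring: color 1: [7, 11]; color 2: [1, 10]; color 3: [6, 9].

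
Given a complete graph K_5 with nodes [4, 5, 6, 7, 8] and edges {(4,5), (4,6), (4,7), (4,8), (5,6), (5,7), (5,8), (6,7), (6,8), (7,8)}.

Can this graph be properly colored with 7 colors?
Yes, G is 7-colorable

A valid 7-coloring: color 1: [4]; color 2: [5]; color 3: [6]; color 4: [8]; color 5: [7].
(χ(G) = 5 ≤ 7.)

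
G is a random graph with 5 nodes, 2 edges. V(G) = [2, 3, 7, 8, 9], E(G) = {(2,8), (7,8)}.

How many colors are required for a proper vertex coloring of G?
χ(G) = 2

Clique number ω(G) = 2 (lower bound: χ ≥ ω).
The graph is bipartite (no odd cycle), so 2 colors suffice: χ(G) = 2.
A valid 2-coloring: color 1: [3, 8, 9]; color 2: [2, 7].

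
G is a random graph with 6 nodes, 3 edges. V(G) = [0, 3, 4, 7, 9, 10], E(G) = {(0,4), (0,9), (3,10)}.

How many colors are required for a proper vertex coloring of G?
χ(G) = 2

Clique number ω(G) = 2 (lower bound: χ ≥ ω).
The graph is bipartite (no odd cycle), so 2 colors suffice: χ(G) = 2.
A valid 2-coloring: color 1: [0, 3, 7]; color 2: [4, 9, 10].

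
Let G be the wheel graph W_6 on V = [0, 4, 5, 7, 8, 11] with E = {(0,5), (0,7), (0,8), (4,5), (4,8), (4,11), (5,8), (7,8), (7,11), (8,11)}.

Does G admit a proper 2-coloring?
No, G is not 2-colorable

The clique on vertices [0, 5, 8] has size 3 > 2, so it alone needs 3 colors.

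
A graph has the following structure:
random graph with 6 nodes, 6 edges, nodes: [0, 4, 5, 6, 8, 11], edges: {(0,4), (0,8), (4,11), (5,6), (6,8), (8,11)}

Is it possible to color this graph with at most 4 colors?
Yes, G is 4-colorable

A valid 4-coloring: color 1: [4, 5, 8]; color 2: [0, 6, 11].
(χ(G) = 2 ≤ 4.)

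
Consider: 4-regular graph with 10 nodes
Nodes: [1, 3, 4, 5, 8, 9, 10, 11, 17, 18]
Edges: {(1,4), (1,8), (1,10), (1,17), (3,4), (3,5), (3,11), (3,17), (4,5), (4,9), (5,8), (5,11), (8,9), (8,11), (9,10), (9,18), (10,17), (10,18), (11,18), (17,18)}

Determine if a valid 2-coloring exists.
The clique on vertices [1, 10, 17] has size 3 > 2, so it alone needs 3 colors.

No, G is not 2-colorable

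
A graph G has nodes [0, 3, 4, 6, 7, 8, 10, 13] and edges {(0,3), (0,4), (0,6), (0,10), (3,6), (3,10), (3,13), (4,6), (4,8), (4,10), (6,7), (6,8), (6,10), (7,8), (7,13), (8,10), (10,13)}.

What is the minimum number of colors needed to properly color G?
χ(G) = 4

Clique number ω(G) = 4 (lower bound: χ ≥ ω).
The clique on [0, 3, 6, 10] has size 4, forcing χ ≥ 4, and the coloring below uses 4 colors, so χ(G) = 4.
A valid 4-coloring: color 1: [7, 10]; color 2: [6, 13]; color 3: [3, 4]; color 4: [0, 8].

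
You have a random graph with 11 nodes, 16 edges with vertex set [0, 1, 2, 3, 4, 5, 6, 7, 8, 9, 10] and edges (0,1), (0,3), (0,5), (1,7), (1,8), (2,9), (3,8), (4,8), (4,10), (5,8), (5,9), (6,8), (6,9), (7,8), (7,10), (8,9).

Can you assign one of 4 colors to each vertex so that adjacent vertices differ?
Yes, G is 4-colorable

A valid 4-coloring: color 1: [0, 2, 8, 10]; color 2: [3, 4, 7, 9]; color 3: [1, 5, 6].
(χ(G) = 3 ≤ 4.)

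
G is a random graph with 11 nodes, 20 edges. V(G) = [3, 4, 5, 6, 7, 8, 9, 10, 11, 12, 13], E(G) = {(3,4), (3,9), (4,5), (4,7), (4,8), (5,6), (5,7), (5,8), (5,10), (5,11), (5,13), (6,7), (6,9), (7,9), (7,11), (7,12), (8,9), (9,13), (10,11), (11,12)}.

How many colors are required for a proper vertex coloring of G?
Clique number ω(G) = 3 (lower bound: χ ≥ ω).
The clique on [6, 7, 9] has size 3, forcing χ ≥ 3, and the coloring below uses 3 colors, so χ(G) = 3.
A valid 3-coloring: color 1: [5, 9, 12]; color 2: [3, 7, 8, 10, 13]; color 3: [4, 6, 11].

χ(G) = 3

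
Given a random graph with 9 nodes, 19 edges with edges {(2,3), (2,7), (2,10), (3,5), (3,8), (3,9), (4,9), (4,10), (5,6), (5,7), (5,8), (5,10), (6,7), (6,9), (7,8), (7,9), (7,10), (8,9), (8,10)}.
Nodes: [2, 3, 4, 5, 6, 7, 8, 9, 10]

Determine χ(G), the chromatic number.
Clique number ω(G) = 4 (lower bound: χ ≥ ω).
The clique on [5, 7, 8, 10] has size 4, forcing χ ≥ 4, and the coloring below uses 4 colors, so χ(G) = 4.
A valid 4-coloring: color 1: [3, 4, 7]; color 2: [2, 5, 9]; color 3: [6, 8]; color 4: [10].

χ(G) = 4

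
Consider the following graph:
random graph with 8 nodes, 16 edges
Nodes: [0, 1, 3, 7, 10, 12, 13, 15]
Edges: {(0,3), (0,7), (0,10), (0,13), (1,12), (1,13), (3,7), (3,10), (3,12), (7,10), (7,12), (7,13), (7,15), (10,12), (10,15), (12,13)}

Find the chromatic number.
χ(G) = 4

Clique number ω(G) = 4 (lower bound: χ ≥ ω).
The clique on [0, 3, 7, 10] has size 4, forcing χ ≥ 4, and the coloring below uses 4 colors, so χ(G) = 4.
A valid 4-coloring: color 1: [1, 7]; color 2: [10, 13]; color 3: [0, 12, 15]; color 4: [3].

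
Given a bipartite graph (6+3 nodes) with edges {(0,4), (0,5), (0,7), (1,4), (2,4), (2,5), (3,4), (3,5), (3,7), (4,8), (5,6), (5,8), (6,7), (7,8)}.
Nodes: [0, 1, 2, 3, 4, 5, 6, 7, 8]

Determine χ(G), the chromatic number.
χ(G) = 2

Clique number ω(G) = 2 (lower bound: χ ≥ ω).
The graph is bipartite (no odd cycle), so 2 colors suffice: χ(G) = 2.
A valid 2-coloring: color 1: [4, 5, 7]; color 2: [0, 1, 2, 3, 6, 8].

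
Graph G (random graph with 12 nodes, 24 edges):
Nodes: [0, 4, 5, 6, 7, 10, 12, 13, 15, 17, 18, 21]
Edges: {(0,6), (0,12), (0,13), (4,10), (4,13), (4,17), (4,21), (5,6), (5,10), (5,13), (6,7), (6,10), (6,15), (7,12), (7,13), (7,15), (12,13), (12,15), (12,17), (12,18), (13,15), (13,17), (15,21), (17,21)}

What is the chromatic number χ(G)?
χ(G) = 4

Clique number ω(G) = 4 (lower bound: χ ≥ ω).
The clique on [7, 12, 13, 15] has size 4, forcing χ ≥ 4, and the coloring below uses 4 colors, so χ(G) = 4.
A valid 4-coloring: color 1: [6, 13, 18, 21]; color 2: [4, 5, 12]; color 3: [0, 10, 15, 17]; color 4: [7].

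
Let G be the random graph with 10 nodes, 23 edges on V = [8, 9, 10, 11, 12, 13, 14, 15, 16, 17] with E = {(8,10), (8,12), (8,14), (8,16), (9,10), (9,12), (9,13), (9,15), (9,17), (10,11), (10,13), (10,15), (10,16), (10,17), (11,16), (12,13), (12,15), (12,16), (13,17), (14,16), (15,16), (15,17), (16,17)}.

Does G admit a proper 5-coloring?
A valid 5-coloring: color 1: [9, 16]; color 2: [10, 12, 14]; color 3: [8, 11, 13, 15]; color 4: [17].
(χ(G) = 4 ≤ 5.)

Yes, G is 5-colorable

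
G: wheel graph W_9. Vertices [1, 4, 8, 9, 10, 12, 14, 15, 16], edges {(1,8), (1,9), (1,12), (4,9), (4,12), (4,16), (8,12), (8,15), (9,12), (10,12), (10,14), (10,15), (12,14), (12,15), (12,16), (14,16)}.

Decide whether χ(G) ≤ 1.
No, G is not 1-colorable

The clique on vertices [1, 8, 12] has size 3 > 1, so it alone needs 3 colors.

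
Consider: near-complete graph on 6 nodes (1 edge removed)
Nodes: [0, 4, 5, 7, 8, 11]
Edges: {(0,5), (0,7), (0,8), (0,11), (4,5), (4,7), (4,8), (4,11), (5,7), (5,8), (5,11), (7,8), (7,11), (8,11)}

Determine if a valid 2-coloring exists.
No, G is not 2-colorable

The clique on vertices [0, 5, 7, 8, 11] has size 5 > 2, so it alone needs 5 colors.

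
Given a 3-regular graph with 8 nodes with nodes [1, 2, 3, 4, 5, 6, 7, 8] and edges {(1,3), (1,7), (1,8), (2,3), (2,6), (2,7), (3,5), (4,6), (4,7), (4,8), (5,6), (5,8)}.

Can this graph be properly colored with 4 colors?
Yes, G is 4-colorable

A valid 4-coloring: color 1: [3, 6, 7, 8]; color 2: [1, 2, 4, 5].
(χ(G) = 2 ≤ 4.)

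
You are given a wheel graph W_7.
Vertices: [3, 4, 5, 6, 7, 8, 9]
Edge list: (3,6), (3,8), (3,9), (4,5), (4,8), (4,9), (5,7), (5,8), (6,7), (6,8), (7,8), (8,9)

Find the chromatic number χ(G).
Clique number ω(G) = 3 (lower bound: χ ≥ ω).
The clique on [3, 8, 9] has size 3, forcing χ ≥ 3, and the coloring below uses 3 colors, so χ(G) = 3.
A valid 3-coloring: color 1: [8]; color 2: [5, 6, 9]; color 3: [3, 4, 7].

χ(G) = 3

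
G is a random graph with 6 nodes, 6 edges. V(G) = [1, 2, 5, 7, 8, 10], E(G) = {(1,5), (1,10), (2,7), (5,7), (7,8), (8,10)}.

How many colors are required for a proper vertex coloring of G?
Clique number ω(G) = 2 (lower bound: χ ≥ ω).
Odd cycle [7, 8, 10, 1, 5] needs 3 colors (χ ≥ 3).
The coloring below uses 3 colors, so χ(G) = 3.
A valid 3-coloring: color 1: [1, 7]; color 2: [2, 5, 8]; color 3: [10].

χ(G) = 3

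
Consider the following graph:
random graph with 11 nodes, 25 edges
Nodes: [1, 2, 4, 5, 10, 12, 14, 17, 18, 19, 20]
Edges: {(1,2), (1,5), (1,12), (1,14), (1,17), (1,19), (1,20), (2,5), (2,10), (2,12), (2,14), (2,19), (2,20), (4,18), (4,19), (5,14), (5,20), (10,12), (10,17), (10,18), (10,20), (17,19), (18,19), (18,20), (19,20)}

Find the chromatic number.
Clique number ω(G) = 4 (lower bound: χ ≥ ω).
The clique on [1, 2, 19, 20] has size 4, forcing χ ≥ 4, and the coloring below uses 4 colors, so χ(G) = 4.
A valid 4-coloring: color 1: [2, 17, 18]; color 2: [1, 4, 10]; color 3: [12, 14, 20]; color 4: [5, 19].

χ(G) = 4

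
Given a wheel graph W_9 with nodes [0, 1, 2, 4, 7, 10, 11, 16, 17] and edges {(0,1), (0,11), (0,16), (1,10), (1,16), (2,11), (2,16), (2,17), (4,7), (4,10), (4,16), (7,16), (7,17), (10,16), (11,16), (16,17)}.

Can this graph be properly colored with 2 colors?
No, G is not 2-colorable

The clique on vertices [0, 1, 16] has size 3 > 2, so it alone needs 3 colors.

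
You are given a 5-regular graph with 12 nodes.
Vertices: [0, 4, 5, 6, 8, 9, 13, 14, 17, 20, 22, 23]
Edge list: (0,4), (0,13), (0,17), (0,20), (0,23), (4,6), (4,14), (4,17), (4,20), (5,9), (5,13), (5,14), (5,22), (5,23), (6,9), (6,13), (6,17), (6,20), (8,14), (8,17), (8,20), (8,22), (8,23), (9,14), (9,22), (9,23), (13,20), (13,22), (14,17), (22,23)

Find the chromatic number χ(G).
χ(G) = 4

Clique number ω(G) = 4 (lower bound: χ ≥ ω).
The clique on [5, 9, 22, 23] has size 4, forcing χ ≥ 4, and the coloring below uses 4 colors, so χ(G) = 4.
A valid 4-coloring: color 1: [0, 5, 6, 8]; color 2: [4, 13, 23]; color 3: [14, 20, 22]; color 4: [9, 17].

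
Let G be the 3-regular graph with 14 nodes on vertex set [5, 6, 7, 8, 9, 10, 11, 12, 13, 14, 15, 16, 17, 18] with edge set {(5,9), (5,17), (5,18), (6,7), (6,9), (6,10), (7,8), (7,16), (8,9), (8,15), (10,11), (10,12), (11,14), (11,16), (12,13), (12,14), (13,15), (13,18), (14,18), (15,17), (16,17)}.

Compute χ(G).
Clique number ω(G) = 2 (lower bound: χ ≥ ω).
Odd cycle [15, 8, 9, 5, 17] needs 3 colors (χ ≥ 3).
The coloring below uses 3 colors, so χ(G) = 3.
A valid 3-coloring: color 1: [5, 8, 10, 13, 14, 16]; color 2: [6, 11, 12, 17, 18]; color 3: [7, 9, 15].

χ(G) = 3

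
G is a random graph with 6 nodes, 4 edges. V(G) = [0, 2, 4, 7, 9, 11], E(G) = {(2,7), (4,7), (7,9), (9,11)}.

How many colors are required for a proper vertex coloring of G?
Clique number ω(G) = 2 (lower bound: χ ≥ ω).
The graph is bipartite (no odd cycle), so 2 colors suffice: χ(G) = 2.
A valid 2-coloring: color 1: [0, 7, 11]; color 2: [2, 4, 9].

χ(G) = 2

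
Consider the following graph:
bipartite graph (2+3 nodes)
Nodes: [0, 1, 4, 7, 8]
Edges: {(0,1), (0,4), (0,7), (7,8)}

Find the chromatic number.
χ(G) = 2

Clique number ω(G) = 2 (lower bound: χ ≥ ω).
The graph is bipartite (no odd cycle), so 2 colors suffice: χ(G) = 2.
A valid 2-coloring: color 1: [0, 8]; color 2: [1, 4, 7].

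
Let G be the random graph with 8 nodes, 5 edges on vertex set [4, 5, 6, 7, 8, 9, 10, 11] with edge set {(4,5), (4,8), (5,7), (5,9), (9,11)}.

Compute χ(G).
χ(G) = 2

Clique number ω(G) = 2 (lower bound: χ ≥ ω).
The graph is bipartite (no odd cycle), so 2 colors suffice: χ(G) = 2.
A valid 2-coloring: color 1: [5, 6, 8, 10, 11]; color 2: [4, 7, 9].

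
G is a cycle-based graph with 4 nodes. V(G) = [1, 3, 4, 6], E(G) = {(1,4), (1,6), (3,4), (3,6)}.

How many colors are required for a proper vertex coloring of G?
χ(G) = 2

Clique number ω(G) = 2 (lower bound: χ ≥ ω).
The graph is bipartite (no odd cycle), so 2 colors suffice: χ(G) = 2.
A valid 2-coloring: color 1: [1, 3]; color 2: [4, 6].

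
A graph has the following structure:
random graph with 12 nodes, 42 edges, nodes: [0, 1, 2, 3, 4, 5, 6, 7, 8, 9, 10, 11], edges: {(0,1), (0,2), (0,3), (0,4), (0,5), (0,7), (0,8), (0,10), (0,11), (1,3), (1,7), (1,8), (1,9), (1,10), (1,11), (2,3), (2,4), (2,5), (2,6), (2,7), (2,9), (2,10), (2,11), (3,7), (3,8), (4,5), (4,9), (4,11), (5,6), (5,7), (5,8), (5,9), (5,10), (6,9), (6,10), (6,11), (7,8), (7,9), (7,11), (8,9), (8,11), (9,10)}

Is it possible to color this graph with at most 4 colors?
The clique on vertices [0, 1, 7, 8, 11] has size 5 > 4, so it alone needs 5 colors.

No, G is not 4-colorable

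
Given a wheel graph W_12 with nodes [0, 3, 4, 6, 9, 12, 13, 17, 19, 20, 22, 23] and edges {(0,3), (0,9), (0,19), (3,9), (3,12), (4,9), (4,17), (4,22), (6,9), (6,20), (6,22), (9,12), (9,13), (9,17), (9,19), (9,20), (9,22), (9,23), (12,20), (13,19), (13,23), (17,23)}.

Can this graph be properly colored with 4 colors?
Yes, G is 4-colorable

A valid 4-coloring: color 1: [9]; color 2: [0, 4, 6, 12, 23]; color 3: [3, 13, 17, 20, 22]; color 4: [19].
(χ(G) = 4 ≤ 4.)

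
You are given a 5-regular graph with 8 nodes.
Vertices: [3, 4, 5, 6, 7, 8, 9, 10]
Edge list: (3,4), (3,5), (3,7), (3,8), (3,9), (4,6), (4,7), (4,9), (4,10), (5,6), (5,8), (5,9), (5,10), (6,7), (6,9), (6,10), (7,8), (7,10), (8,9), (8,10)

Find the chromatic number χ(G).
χ(G) = 4

Clique number ω(G) = 4 (lower bound: χ ≥ ω).
The clique on [4, 6, 7, 10] has size 4, forcing χ ≥ 4, and the coloring below uses 4 colors, so χ(G) = 4.
A valid 4-coloring: color 1: [7, 9]; color 2: [3, 10]; color 3: [6, 8]; color 4: [4, 5].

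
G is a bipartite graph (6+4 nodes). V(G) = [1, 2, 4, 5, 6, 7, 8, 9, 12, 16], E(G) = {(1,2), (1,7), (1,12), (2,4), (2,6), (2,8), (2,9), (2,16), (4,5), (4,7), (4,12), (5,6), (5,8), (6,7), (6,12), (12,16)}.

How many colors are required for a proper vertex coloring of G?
Clique number ω(G) = 2 (lower bound: χ ≥ ω).
The graph is bipartite (no odd cycle), so 2 colors suffice: χ(G) = 2.
A valid 2-coloring: color 1: [2, 5, 7, 12]; color 2: [1, 4, 6, 8, 9, 16].

χ(G) = 2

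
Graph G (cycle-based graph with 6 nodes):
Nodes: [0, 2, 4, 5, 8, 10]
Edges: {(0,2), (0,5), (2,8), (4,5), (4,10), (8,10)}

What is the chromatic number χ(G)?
Clique number ω(G) = 2 (lower bound: χ ≥ ω).
The graph is bipartite (no odd cycle), so 2 colors suffice: χ(G) = 2.
A valid 2-coloring: color 1: [2, 5, 10]; color 2: [0, 4, 8].

χ(G) = 2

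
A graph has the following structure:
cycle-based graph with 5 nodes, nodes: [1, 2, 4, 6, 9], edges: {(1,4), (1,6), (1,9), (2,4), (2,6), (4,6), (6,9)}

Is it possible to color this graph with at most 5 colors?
Yes, G is 5-colorable

A valid 5-coloring: color 1: [6]; color 2: [1, 2]; color 3: [4, 9].
(χ(G) = 3 ≤ 5.)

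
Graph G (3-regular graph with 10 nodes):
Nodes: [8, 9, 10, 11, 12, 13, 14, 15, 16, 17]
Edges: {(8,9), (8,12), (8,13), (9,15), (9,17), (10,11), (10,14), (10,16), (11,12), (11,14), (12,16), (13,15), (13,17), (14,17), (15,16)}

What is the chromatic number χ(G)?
χ(G) = 3

Clique number ω(G) = 3 (lower bound: χ ≥ ω).
The clique on [10, 11, 14] has size 3, forcing χ ≥ 3, and the coloring below uses 3 colors, so χ(G) = 3.
A valid 3-coloring: color 1: [9, 12, 13, 14]; color 2: [8, 11, 16, 17]; color 3: [10, 15].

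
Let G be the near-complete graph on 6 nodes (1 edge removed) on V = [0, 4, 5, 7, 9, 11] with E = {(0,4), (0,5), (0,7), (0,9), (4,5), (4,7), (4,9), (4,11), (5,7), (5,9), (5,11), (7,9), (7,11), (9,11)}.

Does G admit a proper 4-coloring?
The clique on vertices [0, 4, 5, 7, 9] has size 5 > 4, so it alone needs 5 colors.

No, G is not 4-colorable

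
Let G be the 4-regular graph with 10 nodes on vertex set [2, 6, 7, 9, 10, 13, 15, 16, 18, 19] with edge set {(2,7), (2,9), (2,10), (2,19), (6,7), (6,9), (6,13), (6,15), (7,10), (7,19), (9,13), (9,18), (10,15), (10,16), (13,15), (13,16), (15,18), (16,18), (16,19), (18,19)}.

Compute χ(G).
Clique number ω(G) = 3 (lower bound: χ ≥ ω).
The clique on [2, 7, 10] has size 3, forcing χ ≥ 3, and the coloring below uses 3 colors, so χ(G) = 3.
A valid 3-coloring: color 1: [7, 9, 15, 16]; color 2: [2, 6, 18]; color 3: [10, 13, 19].

χ(G) = 3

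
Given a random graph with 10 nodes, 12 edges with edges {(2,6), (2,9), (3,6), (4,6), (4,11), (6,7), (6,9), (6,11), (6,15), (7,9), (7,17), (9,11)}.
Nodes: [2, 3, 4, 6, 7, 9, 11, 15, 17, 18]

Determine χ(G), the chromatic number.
Clique number ω(G) = 3 (lower bound: χ ≥ ω).
The clique on [2, 6, 9] has size 3, forcing χ ≥ 3, and the coloring below uses 3 colors, so χ(G) = 3.
A valid 3-coloring: color 1: [6, 17, 18]; color 2: [3, 4, 9, 15]; color 3: [2, 7, 11].

χ(G) = 3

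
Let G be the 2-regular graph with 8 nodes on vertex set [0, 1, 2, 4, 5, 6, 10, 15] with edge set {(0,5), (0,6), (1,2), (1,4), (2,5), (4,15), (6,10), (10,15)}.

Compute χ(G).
χ(G) = 2

Clique number ω(G) = 2 (lower bound: χ ≥ ω).
The graph is bipartite (no odd cycle), so 2 colors suffice: χ(G) = 2.
A valid 2-coloring: color 1: [0, 2, 4, 10]; color 2: [1, 5, 6, 15].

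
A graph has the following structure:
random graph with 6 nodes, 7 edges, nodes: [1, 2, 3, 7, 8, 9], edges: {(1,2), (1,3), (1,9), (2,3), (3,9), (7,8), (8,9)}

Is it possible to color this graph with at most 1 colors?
The clique on vertices [1, 3, 9] has size 3 > 1, so it alone needs 3 colors.

No, G is not 1-colorable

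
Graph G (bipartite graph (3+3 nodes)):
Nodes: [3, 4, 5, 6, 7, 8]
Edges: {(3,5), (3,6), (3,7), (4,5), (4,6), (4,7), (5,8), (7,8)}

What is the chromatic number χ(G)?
χ(G) = 2

Clique number ω(G) = 2 (lower bound: χ ≥ ω).
The graph is bipartite (no odd cycle), so 2 colors suffice: χ(G) = 2.
A valid 2-coloring: color 1: [5, 6, 7]; color 2: [3, 4, 8].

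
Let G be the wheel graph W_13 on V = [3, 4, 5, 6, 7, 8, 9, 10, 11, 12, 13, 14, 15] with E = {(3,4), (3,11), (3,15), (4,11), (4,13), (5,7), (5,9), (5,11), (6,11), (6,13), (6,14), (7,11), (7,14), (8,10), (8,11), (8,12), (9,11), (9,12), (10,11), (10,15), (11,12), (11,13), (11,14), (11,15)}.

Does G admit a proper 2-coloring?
No, G is not 2-colorable

The clique on vertices [3, 4, 11] has size 3 > 2, so it alone needs 3 colors.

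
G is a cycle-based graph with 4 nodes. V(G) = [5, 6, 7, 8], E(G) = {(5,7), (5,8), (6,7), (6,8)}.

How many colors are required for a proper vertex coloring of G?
χ(G) = 2

Clique number ω(G) = 2 (lower bound: χ ≥ ω).
The graph is bipartite (no odd cycle), so 2 colors suffice: χ(G) = 2.
A valid 2-coloring: color 1: [5, 6]; color 2: [7, 8].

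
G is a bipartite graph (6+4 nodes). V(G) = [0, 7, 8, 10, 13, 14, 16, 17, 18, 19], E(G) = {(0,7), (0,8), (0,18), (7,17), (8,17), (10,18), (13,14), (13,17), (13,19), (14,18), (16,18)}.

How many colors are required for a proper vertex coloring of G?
χ(G) = 2

Clique number ω(G) = 2 (lower bound: χ ≥ ω).
The graph is bipartite (no odd cycle), so 2 colors suffice: χ(G) = 2.
A valid 2-coloring: color 1: [7, 8, 13, 18]; color 2: [0, 10, 14, 16, 17, 19].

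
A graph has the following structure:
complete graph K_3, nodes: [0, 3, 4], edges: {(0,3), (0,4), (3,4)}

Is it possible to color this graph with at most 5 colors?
Yes, G is 5-colorable

A valid 5-coloring: color 1: [0]; color 2: [4]; color 3: [3].
(χ(G) = 3 ≤ 5.)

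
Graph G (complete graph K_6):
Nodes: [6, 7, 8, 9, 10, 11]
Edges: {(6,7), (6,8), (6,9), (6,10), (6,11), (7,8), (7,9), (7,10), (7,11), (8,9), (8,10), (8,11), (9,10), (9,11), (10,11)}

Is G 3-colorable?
The clique on vertices [6, 7, 8, 9, 10, 11] has size 6 > 3, so it alone needs 6 colors.

No, G is not 3-colorable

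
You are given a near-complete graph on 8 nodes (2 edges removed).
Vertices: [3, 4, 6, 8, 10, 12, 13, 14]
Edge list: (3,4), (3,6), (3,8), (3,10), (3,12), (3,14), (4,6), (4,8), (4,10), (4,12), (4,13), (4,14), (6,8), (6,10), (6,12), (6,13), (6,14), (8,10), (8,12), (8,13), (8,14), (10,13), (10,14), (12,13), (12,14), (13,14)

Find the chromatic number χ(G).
χ(G) = 6

Clique number ω(G) = 6 (lower bound: χ ≥ ω).
The clique on [3, 4, 6, 8, 10, 14] has size 6, forcing χ ≥ 6, and the coloring below uses 6 colors, so χ(G) = 6.
A valid 6-coloring: color 1: [8]; color 2: [6]; color 3: [14]; color 4: [4]; color 5: [10, 12]; color 6: [3, 13].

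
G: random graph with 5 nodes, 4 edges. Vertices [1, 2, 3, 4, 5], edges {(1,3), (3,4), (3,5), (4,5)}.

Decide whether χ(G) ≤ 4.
A valid 4-coloring: color 1: [2, 3]; color 2: [1, 4]; color 3: [5].
(χ(G) = 3 ≤ 4.)

Yes, G is 4-colorable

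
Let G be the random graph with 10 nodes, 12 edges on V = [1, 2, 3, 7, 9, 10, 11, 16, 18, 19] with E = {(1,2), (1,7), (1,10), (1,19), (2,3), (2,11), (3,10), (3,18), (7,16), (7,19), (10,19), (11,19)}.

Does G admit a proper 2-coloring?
The clique on vertices [1, 10, 19] has size 3 > 2, so it alone needs 3 colors.

No, G is not 2-colorable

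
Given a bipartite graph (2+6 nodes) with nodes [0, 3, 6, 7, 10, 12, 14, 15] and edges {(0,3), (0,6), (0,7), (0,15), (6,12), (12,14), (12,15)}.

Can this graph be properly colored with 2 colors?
Yes, G is 2-colorable

A valid 2-coloring: color 1: [0, 10, 12]; color 2: [3, 6, 7, 14, 15].
(χ(G) = 2 ≤ 2.)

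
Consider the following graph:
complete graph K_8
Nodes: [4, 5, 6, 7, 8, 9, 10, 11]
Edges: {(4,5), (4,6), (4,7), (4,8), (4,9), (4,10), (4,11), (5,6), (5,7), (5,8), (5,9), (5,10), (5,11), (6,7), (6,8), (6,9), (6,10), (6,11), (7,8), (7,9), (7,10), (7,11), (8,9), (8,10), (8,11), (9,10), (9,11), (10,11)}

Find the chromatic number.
Clique number ω(G) = 8 (lower bound: χ ≥ ω).
The clique on [4, 5, 6, 7, 8, 9, 10, 11] has size 8, forcing χ ≥ 8, and the coloring below uses 8 colors, so χ(G) = 8.
A valid 8-coloring: color 1: [5]; color 2: [6]; color 3: [7]; color 4: [11]; color 5: [4]; color 6: [10]; color 7: [8]; color 8: [9].

χ(G) = 8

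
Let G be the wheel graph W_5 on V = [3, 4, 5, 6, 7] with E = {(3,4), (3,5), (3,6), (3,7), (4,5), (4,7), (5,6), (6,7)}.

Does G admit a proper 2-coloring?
The clique on vertices [3, 4, 5] has size 3 > 2, so it alone needs 3 colors.

No, G is not 2-colorable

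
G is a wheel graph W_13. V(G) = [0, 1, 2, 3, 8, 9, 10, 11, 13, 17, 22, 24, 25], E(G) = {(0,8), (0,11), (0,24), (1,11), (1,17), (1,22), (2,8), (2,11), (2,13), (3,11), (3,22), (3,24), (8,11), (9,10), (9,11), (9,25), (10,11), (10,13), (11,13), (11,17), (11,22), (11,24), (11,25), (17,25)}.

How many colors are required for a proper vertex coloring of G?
χ(G) = 3

Clique number ω(G) = 3 (lower bound: χ ≥ ω).
The clique on [0, 11, 24] has size 3, forcing χ ≥ 3, and the coloring below uses 3 colors, so χ(G) = 3.
A valid 3-coloring: color 1: [11]; color 2: [0, 1, 2, 3, 10, 25]; color 3: [8, 9, 13, 17, 22, 24].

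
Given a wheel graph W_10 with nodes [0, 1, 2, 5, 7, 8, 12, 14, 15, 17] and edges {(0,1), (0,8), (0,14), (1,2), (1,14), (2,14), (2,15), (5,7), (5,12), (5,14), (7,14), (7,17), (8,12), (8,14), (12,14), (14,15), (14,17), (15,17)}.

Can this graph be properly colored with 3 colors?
Odd cycle [8, 0, 1, 2, 15, 17, 7, 5, 12] needs 3 colors (χ ≥ 3).
Vertex 14 is adjacent to every vertex of [0, 1, 2, 5, 7, 8, 12, 15, 17], which already need 3 colors among themselves, so 14 needs a new color (χ ≥ 4).
Hence χ(G) ≥ 4 > 3, so no proper 3-coloring exists.

No, G is not 3-colorable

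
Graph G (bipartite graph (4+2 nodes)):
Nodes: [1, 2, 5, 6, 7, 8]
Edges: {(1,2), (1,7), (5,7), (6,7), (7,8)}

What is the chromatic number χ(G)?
χ(G) = 2

Clique number ω(G) = 2 (lower bound: χ ≥ ω).
The graph is bipartite (no odd cycle), so 2 colors suffice: χ(G) = 2.
A valid 2-coloring: color 1: [2, 7]; color 2: [1, 5, 6, 8].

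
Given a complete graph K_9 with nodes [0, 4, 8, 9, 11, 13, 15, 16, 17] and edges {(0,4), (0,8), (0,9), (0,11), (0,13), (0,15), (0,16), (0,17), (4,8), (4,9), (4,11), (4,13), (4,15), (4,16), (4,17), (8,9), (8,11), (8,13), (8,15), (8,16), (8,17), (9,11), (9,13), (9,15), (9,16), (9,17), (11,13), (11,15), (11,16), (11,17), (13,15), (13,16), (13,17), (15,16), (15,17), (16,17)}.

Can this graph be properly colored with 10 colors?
A valid 10-coloring: color 1: [9]; color 2: [15]; color 3: [0]; color 4: [13]; color 5: [11]; color 6: [16]; color 7: [17]; color 8: [4]; color 9: [8].
(χ(G) = 9 ≤ 10.)

Yes, G is 10-colorable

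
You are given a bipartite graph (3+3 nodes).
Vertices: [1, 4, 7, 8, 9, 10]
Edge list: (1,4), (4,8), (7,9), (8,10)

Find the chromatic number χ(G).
χ(G) = 2

Clique number ω(G) = 2 (lower bound: χ ≥ ω).
The graph is bipartite (no odd cycle), so 2 colors suffice: χ(G) = 2.
A valid 2-coloring: color 1: [4, 9, 10]; color 2: [1, 7, 8].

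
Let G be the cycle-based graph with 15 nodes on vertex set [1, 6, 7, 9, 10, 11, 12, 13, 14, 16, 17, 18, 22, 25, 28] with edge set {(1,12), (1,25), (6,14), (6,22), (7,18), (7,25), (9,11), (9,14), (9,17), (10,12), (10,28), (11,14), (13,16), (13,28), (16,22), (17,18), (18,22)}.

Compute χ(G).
Clique number ω(G) = 3 (lower bound: χ ≥ ω).
The clique on [9, 11, 14] has size 3, forcing χ ≥ 3, and the coloring below uses 3 colors, so χ(G) = 3.
A valid 3-coloring: color 1: [6, 9, 12, 16, 18, 25, 28]; color 2: [1, 7, 10, 13, 14, 17, 22]; color 3: [11].

χ(G) = 3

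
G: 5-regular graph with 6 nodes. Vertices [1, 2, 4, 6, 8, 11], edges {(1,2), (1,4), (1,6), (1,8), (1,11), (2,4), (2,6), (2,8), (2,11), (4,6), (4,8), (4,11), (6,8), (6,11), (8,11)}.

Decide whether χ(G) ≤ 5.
The clique on vertices [1, 2, 4, 6, 8, 11] has size 6 > 5, so it alone needs 6 colors.

No, G is not 5-colorable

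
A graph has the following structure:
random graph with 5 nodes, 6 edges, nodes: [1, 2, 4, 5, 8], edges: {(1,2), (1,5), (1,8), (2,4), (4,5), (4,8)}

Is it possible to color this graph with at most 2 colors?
A valid 2-coloring: color 1: [1, 4]; color 2: [2, 5, 8].
(χ(G) = 2 ≤ 2.)

Yes, G is 2-colorable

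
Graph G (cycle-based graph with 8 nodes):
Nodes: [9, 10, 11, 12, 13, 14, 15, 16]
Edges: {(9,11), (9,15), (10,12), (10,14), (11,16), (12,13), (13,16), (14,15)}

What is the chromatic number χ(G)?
χ(G) = 2

Clique number ω(G) = 2 (lower bound: χ ≥ ω).
The graph is bipartite (no odd cycle), so 2 colors suffice: χ(G) = 2.
A valid 2-coloring: color 1: [9, 12, 14, 16]; color 2: [10, 11, 13, 15].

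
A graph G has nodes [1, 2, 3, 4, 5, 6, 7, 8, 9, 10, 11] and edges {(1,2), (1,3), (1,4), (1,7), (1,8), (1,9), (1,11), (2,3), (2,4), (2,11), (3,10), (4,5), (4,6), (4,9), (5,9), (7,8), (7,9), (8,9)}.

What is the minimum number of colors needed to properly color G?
Clique number ω(G) = 4 (lower bound: χ ≥ ω).
The clique on [1, 7, 8, 9] has size 4, forcing χ ≥ 4, and the coloring below uses 4 colors, so χ(G) = 4.
A valid 4-coloring: color 1: [1, 5, 6, 10]; color 2: [2, 9]; color 3: [3, 4, 8, 11]; color 4: [7].

χ(G) = 4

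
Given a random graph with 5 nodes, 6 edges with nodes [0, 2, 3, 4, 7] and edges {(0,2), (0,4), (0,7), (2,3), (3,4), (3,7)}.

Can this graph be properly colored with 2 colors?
Yes, G is 2-colorable

A valid 2-coloring: color 1: [0, 3]; color 2: [2, 4, 7].
(χ(G) = 2 ≤ 2.)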